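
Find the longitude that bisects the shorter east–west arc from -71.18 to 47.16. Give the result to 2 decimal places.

Signed shortest Δλ from -71.18° to +47.16° is +118.34°.
Midpoint longitude = -71.18° + (+118.34°)/2 = -71.18° + 59.17° = -12.01°.

-12.01°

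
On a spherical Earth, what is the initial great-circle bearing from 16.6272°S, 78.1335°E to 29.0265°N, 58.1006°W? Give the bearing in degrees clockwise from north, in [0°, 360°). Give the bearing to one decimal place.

295.2°

Δλ = -58.1006 − 78.1335 = -136.2341°.
θ = atan2( sin Δλ · cos φ₂ , cos φ₁ · sin φ₂ − sin φ₁ · cos φ₂ · cos Δλ )
  = atan2(-0.60483, 0.28424) = -64.829° → normalised to [0°, 360°): 295.171°.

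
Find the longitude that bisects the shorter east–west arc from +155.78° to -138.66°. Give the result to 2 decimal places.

-171.44°

Signed shortest Δλ from +155.78° to -138.66° is +65.56°.
Midpoint longitude = +155.78° + (+65.56°)/2 = +155.78° + 32.78° = +188.56°.
Normalise into (−180°, 180°]: -171.44°.
(The naïve average (+155.78 + -138.66)/2 = 8.56° is on the wrong side of the globe.)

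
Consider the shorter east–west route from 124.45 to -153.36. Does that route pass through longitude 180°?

Naïve |-153.36 − 124.45| = 277.81° > 180°, so the shorter arc goes the other way round — across 180°.
Signed shortest Δλ = ((-153.36 − 124.45 + 180) mod 360) − 180 = 82.19°.
Going east by 82.19° from +124.45° passes through 180° before reaching -153.36°.

Yes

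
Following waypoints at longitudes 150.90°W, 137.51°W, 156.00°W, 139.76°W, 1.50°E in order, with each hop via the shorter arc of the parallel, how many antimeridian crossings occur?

Leg 1: -150.90° → -137.51°, shortest Δλ = 13.39° (east) — does not cross 180°.
Leg 2: -137.51° → -156.00°, shortest Δλ = -18.49° (west) — does not cross 180°.
Leg 3: -156.00° → -139.76°, shortest Δλ = 16.24° (east) — does not cross 180°.
Leg 4: -139.76° → +1.50°, shortest Δλ = 141.26° (east) — does not cross 180°.
Total crossings: 0.

0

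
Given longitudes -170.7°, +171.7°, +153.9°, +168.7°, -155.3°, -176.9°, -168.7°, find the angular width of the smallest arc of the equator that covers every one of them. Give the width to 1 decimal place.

50.8°

Sort the longitudes: -176.9°, -170.7°, -168.7°, -155.3°, +153.9°, +168.7°, +171.7°.
Eastward gaps between consecutive values (wrapping around): 6.2°, 2.0°, 13.4°, 309.2°, 14.8°, 3.0°, 11.4°.
Largest gap = 309.2° ⇒ minimal covering band is its complement: 360° − 309.2° = 50.8°.
Band runs from +153.9° eastward to -155.3°, crossing the antimeridian.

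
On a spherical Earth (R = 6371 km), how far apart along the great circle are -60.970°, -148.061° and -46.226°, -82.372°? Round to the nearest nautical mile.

2383 nmi

Δλ = -82.372 − -148.061 = 65.689°.
Δφ = -46.226 − -60.970 = 14.744°.
a = sin²(Δφ/2) + cos φ₁ · cos φ₂ · sin²(Δλ/2) = 0.115216.
c = 2·atan2(√a, √(1−a)) = 0.69263 rad → d = 6371·c ≈ 4412.76 km ≈ 2382.70 nmi.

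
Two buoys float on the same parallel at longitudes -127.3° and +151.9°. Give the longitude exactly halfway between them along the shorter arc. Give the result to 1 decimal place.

Signed shortest Δλ from -127.3° to +151.9° is -80.8°.
Midpoint longitude = -127.3° + (-80.8°)/2 = -127.3° − 40.4° = -167.7°.
(The naïve average (-127.3 + +151.9)/2 = 12.3° is on the wrong side of the globe.)

-167.7°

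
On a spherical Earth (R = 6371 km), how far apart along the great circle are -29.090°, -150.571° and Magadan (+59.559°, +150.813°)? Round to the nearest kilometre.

11216 km

Δλ = 150.813 − -150.571 = 301.384°; wrapped into (−180°, 180°]: -58.616°.
Δφ = 59.559 − -29.090 = 88.649°.
a = sin²(Δφ/2) + cos φ₁ · cos φ₂ · sin²(Δλ/2) = 0.594298.
c = 2·atan2(√a, √(1−a)) = 1.76053 rad → d = 6371·c ≈ 11216.33 km.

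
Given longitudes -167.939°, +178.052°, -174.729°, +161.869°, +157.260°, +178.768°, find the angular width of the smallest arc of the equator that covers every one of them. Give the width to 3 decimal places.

34.801°

Sort the longitudes: -174.729°, -167.939°, +157.260°, +161.869°, +178.052°, +178.768°.
Eastward gaps between consecutive values (wrapping around): 6.790°, 325.199°, 4.609°, 16.183°, 0.716°, 6.503°.
Largest gap = 325.199° ⇒ minimal covering band is its complement: 360° − 325.199° = 34.801°.
Band runs from +157.260° eastward to -167.939°, crossing the antimeridian.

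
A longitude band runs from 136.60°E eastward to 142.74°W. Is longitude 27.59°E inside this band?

Band width going east from +136.60° to -142.74°: ((-142.74 − 136.60) mod 360) = 80.66°.
Offset of +27.59° east of the west edge: ((27.59 − 136.60) mod 360) = 250.99°.
250.99° > 80.66° ⇒ outside.

No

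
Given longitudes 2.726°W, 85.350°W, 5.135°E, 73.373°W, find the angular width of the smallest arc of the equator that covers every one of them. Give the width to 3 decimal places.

Sort the longitudes: -85.350°, -73.373°, -2.726°, +5.135°.
Eastward gaps between consecutive values (wrapping around): 11.977°, 70.647°, 7.861°, 269.515°.
Largest gap = 269.515° ⇒ minimal covering band is its complement: 360° − 269.515° = 90.485°.
Band runs from -85.350° eastward to +5.135°.

90.485°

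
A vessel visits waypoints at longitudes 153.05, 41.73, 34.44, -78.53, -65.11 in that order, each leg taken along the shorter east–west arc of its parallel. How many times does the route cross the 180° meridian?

0

Leg 1: +153.05° → +41.73°, shortest Δλ = -111.32° (west) — does not cross 180°.
Leg 2: +41.73° → +34.44°, shortest Δλ = -7.29° (west) — does not cross 180°.
Leg 3: +34.44° → -78.53°, shortest Δλ = -112.97° (west) — does not cross 180°.
Leg 4: -78.53° → -65.11°, shortest Δλ = 13.42° (east) — does not cross 180°.
Total crossings: 0.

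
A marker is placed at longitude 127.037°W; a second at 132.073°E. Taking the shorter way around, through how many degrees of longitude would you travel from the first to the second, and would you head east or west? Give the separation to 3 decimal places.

Raw difference: 132.073 − -127.037 = 259.11°.
Normalise into (−180°, 180°]: 259.11° − 360° = -100.89°.
Negative ⇒ the second point lies to the west; separation 100.890°.

100.890° west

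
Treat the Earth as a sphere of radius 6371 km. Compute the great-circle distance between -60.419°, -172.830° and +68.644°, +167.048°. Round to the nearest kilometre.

Δλ = 167.048 − -172.830 = 339.878°; wrapped into (−180°, 180°]: -20.122°.
Δφ = 68.644 − -60.419 = 129.063°.
a = sin²(Δφ/2) + cos φ₁ · cos φ₂ · sin²(Δλ/2) = 0.820574.
c = 2·atan2(√a, √(1−a)) = 2.26679 rad → d = 6371·c ≈ 14441.71 km.

14442 km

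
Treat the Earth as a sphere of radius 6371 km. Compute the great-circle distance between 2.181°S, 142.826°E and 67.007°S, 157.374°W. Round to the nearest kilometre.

8520 km

Δλ = -157.374 − 142.826 = -300.200°; wrapped into (−180°, 180°]: 59.800°.
Δφ = -67.007 − -2.181 = -64.826°.
a = sin²(Δφ/2) + cos φ₁ · cos φ₂ · sin²(Δλ/2) = 0.384310.
c = 2·atan2(√a, √(1−a)) = 1.33730 rad → d = 6371·c ≈ 8519.94 km.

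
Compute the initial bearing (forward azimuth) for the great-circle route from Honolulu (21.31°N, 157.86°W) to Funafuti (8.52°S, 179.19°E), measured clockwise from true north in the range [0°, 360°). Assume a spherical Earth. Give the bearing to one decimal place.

219.4°

Δλ = 179.19 − -157.86 = 337.05°; wrapped into (−180°, 180°]: -22.95°.
θ = atan2( sin Δλ · cos φ₂ , cos φ₁ · sin φ₂ − sin φ₁ · cos φ₂ · cos Δλ )
  = atan2(-0.38562, -0.46898) = -140.571° → normalised to [0°, 360°): 219.429°.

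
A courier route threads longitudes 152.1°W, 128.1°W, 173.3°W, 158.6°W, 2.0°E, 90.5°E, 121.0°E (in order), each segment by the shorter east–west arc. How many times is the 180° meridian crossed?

0

Leg 1: -152.1° → -128.1°, shortest Δλ = 24.0° (east) — does not cross 180°.
Leg 2: -128.1° → -173.3°, shortest Δλ = -45.2° (west) — does not cross 180°.
Leg 3: -173.3° → -158.6°, shortest Δλ = 14.7° (east) — does not cross 180°.
Leg 4: -158.6° → +2.0°, shortest Δλ = 160.6° (east) — does not cross 180°.
Leg 5: +2.0° → +90.5°, shortest Δλ = 88.5° (east) — does not cross 180°.
Leg 6: +90.5° → +121.0°, shortest Δλ = 30.5° (east) — does not cross 180°.
Total crossings: 0.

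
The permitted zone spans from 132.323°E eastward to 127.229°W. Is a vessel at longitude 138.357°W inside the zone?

Band width going east from +132.323° to -127.229°: ((-127.229 − 132.323) mod 360) = 100.448°.
Offset of -138.357° east of the west edge: ((-138.357 − 132.323) mod 360) = 89.320°.
89.320° ≤ 100.448° ⇒ inside.

Yes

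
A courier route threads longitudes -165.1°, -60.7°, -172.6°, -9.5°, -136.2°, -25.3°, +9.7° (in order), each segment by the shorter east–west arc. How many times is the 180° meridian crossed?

Leg 1: -165.1° → -60.7°, shortest Δλ = 104.4° (east) — does not cross 180°.
Leg 2: -60.7° → -172.6°, shortest Δλ = -111.9° (west) — does not cross 180°.
Leg 3: -172.6° → -9.5°, shortest Δλ = 163.1° (east) — does not cross 180°.
Leg 4: -9.5° → -136.2°, shortest Δλ = -126.7° (west) — does not cross 180°.
Leg 5: -136.2° → -25.3°, shortest Δλ = 110.9° (east) — does not cross 180°.
Leg 6: -25.3° → +9.7°, shortest Δλ = 35.0° (east) — does not cross 180°.
Total crossings: 0.

0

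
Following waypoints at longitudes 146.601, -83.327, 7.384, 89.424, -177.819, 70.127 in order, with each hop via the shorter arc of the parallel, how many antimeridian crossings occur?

3

Leg 1: +146.601° → -83.327°, shortest Δλ = 130.072° (east) — crosses 180°.
Leg 2: -83.327° → +7.384°, shortest Δλ = 90.711° (east) — does not cross 180°.
Leg 3: +7.384° → +89.424°, shortest Δλ = 82.04° (east) — does not cross 180°.
Leg 4: +89.424° → -177.819°, shortest Δλ = 92.757° (east) — crosses 180°.
Leg 5: -177.819° → +70.127°, shortest Δλ = -112.054° (west) — crosses 180°.
Total crossings: 3.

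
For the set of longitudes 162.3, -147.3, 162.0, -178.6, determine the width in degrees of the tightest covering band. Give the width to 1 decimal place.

Sort the longitudes: -178.6°, -147.3°, +162.0°, +162.3°.
Eastward gaps between consecutive values (wrapping around): 31.3°, 309.3°, 0.3°, 19.1°.
Largest gap = 309.3° ⇒ minimal covering band is its complement: 360° − 309.3° = 50.7°.
Band runs from +162.0° eastward to -147.3°, crossing the antimeridian.

50.7°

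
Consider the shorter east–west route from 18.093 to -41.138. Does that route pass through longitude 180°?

Signed shortest Δλ = ((-41.138 − 18.093 + 180) mod 360) − 180 = -59.231°.
Going west by 59.231° from +18.093° reaches -41.138° without touching 180°.

No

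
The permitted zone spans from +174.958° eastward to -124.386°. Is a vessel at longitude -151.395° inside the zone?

Yes

Band width going east from +174.958° to -124.386°: ((-124.386 − 174.958) mod 360) = 60.656°.
Offset of -151.395° east of the west edge: ((-151.395 − 174.958) mod 360) = 33.647°.
33.647° ≤ 60.656° ⇒ inside.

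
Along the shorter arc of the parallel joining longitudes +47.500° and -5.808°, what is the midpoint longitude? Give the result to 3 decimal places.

Signed shortest Δλ from +47.500° to -5.808° is -53.308°.
Midpoint longitude = +47.500° + (-53.308°)/2 = +47.500° − 26.654° = +20.846°.

+20.846°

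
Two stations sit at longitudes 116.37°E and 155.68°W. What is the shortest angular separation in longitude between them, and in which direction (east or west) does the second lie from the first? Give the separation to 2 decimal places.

87.95° east

Raw difference: -155.68 − 116.37 = -272.05°.
Normalise into (−180°, 180°]: -272.05° + 360° = 87.95°.
Positive ⇒ the second point lies to the east; separation 87.95°.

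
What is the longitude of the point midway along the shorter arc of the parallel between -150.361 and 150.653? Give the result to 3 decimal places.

Signed shortest Δλ from -150.361° to +150.653° is -58.986°.
Midpoint longitude = -150.361° + (-58.986°)/2 = -150.361° − 29.493° = -179.854°.
(The naïve average (-150.361 + +150.653)/2 = 0.146° is on the wrong side of the globe.)

-179.854°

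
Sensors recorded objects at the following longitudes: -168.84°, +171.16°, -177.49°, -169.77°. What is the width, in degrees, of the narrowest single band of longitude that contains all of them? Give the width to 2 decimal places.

Sort the longitudes: -177.49°, -169.77°, -168.84°, +171.16°.
Eastward gaps between consecutive values (wrapping around): 7.72°, 0.93°, 340.00°, 11.35°.
Largest gap = 340.00° ⇒ minimal covering band is its complement: 360° − 340.00° = 20.00°.
Band runs from +171.16° eastward to -168.84°, crossing the antimeridian.

20.00°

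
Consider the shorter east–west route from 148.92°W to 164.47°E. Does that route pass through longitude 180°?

Naïve |164.47 − -148.92| = 313.39° > 180°, so the shorter arc goes the other way round — across 180°.
Signed shortest Δλ = ((164.47 − -148.92 + 180) mod 360) − 180 = -46.61°.
Going west by 46.61° from -148.92° passes through 180° before reaching +164.47°.

Yes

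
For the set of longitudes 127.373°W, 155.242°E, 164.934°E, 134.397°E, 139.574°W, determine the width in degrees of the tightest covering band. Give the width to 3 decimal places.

Sort the longitudes: -139.574°, -127.373°, +134.397°, +155.242°, +164.934°.
Eastward gaps between consecutive values (wrapping around): 12.201°, 261.770°, 20.845°, 9.692°, 55.492°.
Largest gap = 261.770° ⇒ minimal covering band is its complement: 360° − 261.770° = 98.230°.
Band runs from +134.397° eastward to -127.373°, crossing the antimeridian.

98.230°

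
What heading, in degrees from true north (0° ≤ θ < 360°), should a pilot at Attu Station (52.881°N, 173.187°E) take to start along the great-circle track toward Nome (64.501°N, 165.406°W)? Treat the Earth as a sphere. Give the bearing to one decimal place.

Δλ = -165.406 − 173.187 = -338.593°; wrapped into (−180°, 180°]: 21.407°.
θ = atan2( sin Δλ · cos φ₂ , cos φ₁ · sin φ₂ − sin φ₁ · cos φ₂ · cos Δλ )
  = atan2(0.15713, 0.22510) = 34.916° → normalised to [0°, 360°): 34.916°.

34.9°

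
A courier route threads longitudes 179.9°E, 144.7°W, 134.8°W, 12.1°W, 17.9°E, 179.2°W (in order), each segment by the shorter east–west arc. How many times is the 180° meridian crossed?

2

Leg 1: +179.9° → -144.7°, shortest Δλ = 35.4° (east) — crosses 180°.
Leg 2: -144.7° → -134.8°, shortest Δλ = 9.9° (east) — does not cross 180°.
Leg 3: -134.8° → -12.1°, shortest Δλ = 122.7° (east) — does not cross 180°.
Leg 4: -12.1° → +17.9°, shortest Δλ = 30.0° (east) — does not cross 180°.
Leg 5: +17.9° → -179.2°, shortest Δλ = 162.9° (east) — crosses 180°.
Total crossings: 2.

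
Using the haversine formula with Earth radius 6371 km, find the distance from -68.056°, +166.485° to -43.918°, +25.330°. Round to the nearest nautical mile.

Δλ = 25.330 − 166.485 = -141.155°.
Δφ = -43.918 − -68.056 = 24.138°.
a = sin²(Δφ/2) + cos φ₁ · cos φ₂ · sin²(Δλ/2) = 0.283141.
c = 2·atan2(√a, √(1−a)) = 1.12218 rad → d = 6371·c ≈ 7149.42 km ≈ 3860.38 nmi.

3860 nmi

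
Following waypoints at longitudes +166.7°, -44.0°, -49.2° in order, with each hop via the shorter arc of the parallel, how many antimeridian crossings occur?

1

Leg 1: +166.7° → -44.0°, shortest Δλ = 149.3° (east) — crosses 180°.
Leg 2: -44.0° → -49.2°, shortest Δλ = -5.2° (west) — does not cross 180°.
Total crossings: 1.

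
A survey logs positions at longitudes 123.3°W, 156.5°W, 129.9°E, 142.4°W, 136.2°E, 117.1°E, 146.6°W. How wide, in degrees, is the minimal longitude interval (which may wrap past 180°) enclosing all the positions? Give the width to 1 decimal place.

119.6°

Sort the longitudes: -156.5°, -146.6°, -142.4°, -123.3°, +117.1°, +129.9°, +136.2°.
Eastward gaps between consecutive values (wrapping around): 9.9°, 4.2°, 19.1°, 240.4°, 12.8°, 6.3°, 67.3°.
Largest gap = 240.4° ⇒ minimal covering band is its complement: 360° − 240.4° = 119.6°.
Band runs from +117.1° eastward to -123.3°, crossing the antimeridian.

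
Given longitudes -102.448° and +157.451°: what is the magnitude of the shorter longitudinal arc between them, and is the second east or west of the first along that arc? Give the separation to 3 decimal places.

Raw difference: 157.451 − -102.448 = 259.899°.
Normalise into (−180°, 180°]: 259.899° − 360° = -100.101°.
Negative ⇒ the second point lies to the west; separation 100.101°.

100.101° west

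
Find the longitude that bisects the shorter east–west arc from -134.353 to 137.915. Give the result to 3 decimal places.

-178.219°

Signed shortest Δλ from -134.353° to +137.915° is -87.732°.
Midpoint longitude = -134.353° + (-87.732°)/2 = -134.353° − 43.866° = -178.219°.
(The naïve average (-134.353 + +137.915)/2 = 1.781° is on the wrong side of the globe.)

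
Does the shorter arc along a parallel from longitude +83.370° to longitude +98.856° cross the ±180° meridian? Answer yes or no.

Signed shortest Δλ = ((98.856 − 83.370 + 180) mod 360) − 180 = 15.486°.
Going east by 15.486° from +83.370° reaches +98.856° without touching 180°.

No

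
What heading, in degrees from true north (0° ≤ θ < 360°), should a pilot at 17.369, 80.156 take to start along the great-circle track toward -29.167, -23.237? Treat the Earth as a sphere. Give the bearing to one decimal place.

244.5°

Δλ = -23.237 − 80.156 = -103.393°.
θ = atan2( sin Δλ · cos φ₂ , cos φ₁ · sin φ₂ − sin φ₁ · cos φ₂ · cos Δλ )
  = atan2(-0.84946, -0.40476) = -115.477° → normalised to [0°, 360°): 244.523°.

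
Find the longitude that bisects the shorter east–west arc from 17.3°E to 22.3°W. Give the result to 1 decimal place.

Signed shortest Δλ from +17.3° to -22.3° is -39.6°.
Midpoint longitude = +17.3° + (-39.6°)/2 = +17.3° − 19.8° = -2.5°.

2.5°W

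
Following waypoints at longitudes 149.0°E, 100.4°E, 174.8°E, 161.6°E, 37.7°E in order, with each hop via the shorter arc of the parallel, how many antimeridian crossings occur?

0

Leg 1: +149.0° → +100.4°, shortest Δλ = -48.6° (west) — does not cross 180°.
Leg 2: +100.4° → +174.8°, shortest Δλ = 74.4° (east) — does not cross 180°.
Leg 3: +174.8° → +161.6°, shortest Δλ = -13.2° (west) — does not cross 180°.
Leg 4: +161.6° → +37.7°, shortest Δλ = -123.9° (west) — does not cross 180°.
Total crossings: 0.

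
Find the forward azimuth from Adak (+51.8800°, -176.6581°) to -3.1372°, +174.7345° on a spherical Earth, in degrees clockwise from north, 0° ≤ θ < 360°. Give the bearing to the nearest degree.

190°

Δλ = 174.7345 − -176.6581 = 351.3926°; wrapped into (−180°, 180°]: -8.6074°.
θ = atan2( sin Δλ · cos φ₂ , cos φ₁ · sin φ₂ − sin φ₁ · cos φ₂ · cos Δλ )
  = atan2(-0.14944, -0.81048) = -169.553° → normalised to [0°, 360°): 190.447°.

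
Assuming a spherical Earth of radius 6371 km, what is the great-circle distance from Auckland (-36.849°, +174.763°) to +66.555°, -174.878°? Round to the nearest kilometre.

Δλ = -174.878 − 174.763 = -349.641°; wrapped into (−180°, 180°]: 10.359°.
Δφ = 66.555 − -36.849 = 103.404°.
a = sin²(Δφ/2) + cos φ₁ · cos φ₂ · sin²(Δλ/2) = 0.618503.
c = 2·atan2(√a, √(1−a)) = 1.81008 rad → d = 6371·c ≈ 11532.01 km.

11532 km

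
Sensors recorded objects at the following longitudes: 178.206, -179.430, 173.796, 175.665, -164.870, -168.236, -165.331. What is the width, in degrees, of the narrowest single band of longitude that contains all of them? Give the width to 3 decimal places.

21.334°

Sort the longitudes: -179.430°, -168.236°, -165.331°, -164.870°, +173.796°, +175.665°, +178.206°.
Eastward gaps between consecutive values (wrapping around): 11.194°, 2.905°, 0.461°, 338.666°, 1.869°, 2.541°, 2.364°.
Largest gap = 338.666° ⇒ minimal covering band is its complement: 360° − 338.666° = 21.334°.
Band runs from +173.796° eastward to -164.870°, crossing the antimeridian.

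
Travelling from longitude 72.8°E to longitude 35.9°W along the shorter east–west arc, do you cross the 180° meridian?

Signed shortest Δλ = ((-35.9 − 72.8 + 180) mod 360) − 180 = -108.7°.
Going west by 108.7° from +72.8° reaches -35.9° without touching 180°.

No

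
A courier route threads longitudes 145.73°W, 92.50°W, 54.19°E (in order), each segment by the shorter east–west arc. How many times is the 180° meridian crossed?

0

Leg 1: -145.73° → -92.50°, shortest Δλ = 53.23° (east) — does not cross 180°.
Leg 2: -92.50° → +54.19°, shortest Δλ = 146.69° (east) — does not cross 180°.
Total crossings: 0.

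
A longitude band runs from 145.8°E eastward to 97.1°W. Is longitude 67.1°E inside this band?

No

Band width going east from +145.8° to -97.1°: ((-97.1 − 145.8) mod 360) = 117.1°.
Offset of +67.1° east of the west edge: ((67.1 − 145.8) mod 360) = 281.3°.
281.3° > 117.1° ⇒ outside.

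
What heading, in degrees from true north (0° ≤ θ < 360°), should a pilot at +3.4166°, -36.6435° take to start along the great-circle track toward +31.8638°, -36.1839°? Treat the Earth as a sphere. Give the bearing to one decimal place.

Δλ = -36.1839 − -36.6435 = 0.4596°.
θ = atan2( sin Δλ · cos φ₂ , cos φ₁ · sin φ₂ − sin φ₁ · cos φ₂ · cos Δλ )
  = atan2(0.00681, 0.47635) = 0.819° → normalised to [0°, 360°): 0.819°.

0.8°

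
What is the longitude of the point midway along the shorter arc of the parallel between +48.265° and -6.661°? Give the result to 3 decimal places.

Signed shortest Δλ from +48.265° to -6.661° is -54.926°.
Midpoint longitude = +48.265° + (-54.926°)/2 = +48.265° − 27.463° = +20.802°.

+20.802°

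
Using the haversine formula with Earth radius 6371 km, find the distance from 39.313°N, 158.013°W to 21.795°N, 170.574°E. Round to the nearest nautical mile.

1919 nmi

Δλ = 170.574 − -158.013 = 328.587°; wrapped into (−180°, 180°]: -31.413°.
Δφ = 21.795 − 39.313 = -17.518°.
a = sin²(Δφ/2) + cos φ₁ · cos φ₂ · sin²(Δλ/2) = 0.075835.
c = 2·atan2(√a, √(1−a)) = 0.55797 rad → d = 6371·c ≈ 3554.85 km ≈ 1919.47 nmi.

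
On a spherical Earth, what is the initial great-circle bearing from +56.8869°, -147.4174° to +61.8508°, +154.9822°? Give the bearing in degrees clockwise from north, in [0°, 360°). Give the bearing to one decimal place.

Δλ = 154.9822 − -147.4174 = 302.3996°; wrapped into (−180°, 180°]: -57.6004°.
θ = atan2( sin Δλ · cos φ₂ , cos φ₁ · sin φ₂ − sin φ₁ · cos φ₂ · cos Δλ )
  = atan2(-0.39833, 0.26995) = -55.874° → normalised to [0°, 360°): 304.126°.

304.1°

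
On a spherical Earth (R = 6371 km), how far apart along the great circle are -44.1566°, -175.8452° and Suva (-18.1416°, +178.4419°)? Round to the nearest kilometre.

Δλ = 178.4419 − -175.8452 = 354.2871°; wrapped into (−180°, 180°]: -5.7129°.
Δφ = -18.1416 − -44.1566 = 26.0150°.
a = sin²(Δφ/2) + cos φ₁ · cos φ₂ · sin²(Δλ/2) = 0.052353.
c = 2·atan2(√a, √(1−a)) = 0.46171 rad → d = 6371·c ≈ 2941.54 km.

2942 km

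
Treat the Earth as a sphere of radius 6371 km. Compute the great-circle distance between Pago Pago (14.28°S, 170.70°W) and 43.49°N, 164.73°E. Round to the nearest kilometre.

6893 km

Δλ = 164.73 − -170.70 = 335.43°; wrapped into (−180°, 180°]: -24.57°.
Δφ = 43.49 − -14.28 = 57.77°.
a = sin²(Δφ/2) + cos φ₁ · cos φ₂ · sin²(Δλ/2) = 0.265171.
c = 2·atan2(√a, √(1−a)) = 1.08189 rad → d = 6371·c ≈ 6892.74 km.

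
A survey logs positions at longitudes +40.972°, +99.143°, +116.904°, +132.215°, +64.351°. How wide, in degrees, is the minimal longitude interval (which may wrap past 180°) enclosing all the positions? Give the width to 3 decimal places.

91.243°

Sort the longitudes: +40.972°, +64.351°, +99.143°, +116.904°, +132.215°.
Eastward gaps between consecutive values (wrapping around): 23.379°, 34.792°, 17.761°, 15.311°, 268.757°.
Largest gap = 268.757° ⇒ minimal covering band is its complement: 360° − 268.757° = 91.243°.
Band runs from +40.972° eastward to +132.215°.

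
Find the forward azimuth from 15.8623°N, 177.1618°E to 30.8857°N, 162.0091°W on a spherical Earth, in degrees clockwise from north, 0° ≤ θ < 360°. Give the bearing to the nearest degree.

48°

Δλ = -162.0091 − 177.1618 = -339.1709°; wrapped into (−180°, 180°]: 20.8291°.
θ = atan2( sin Δλ · cos φ₂ , cos φ₁ · sin φ₂ − sin φ₁ · cos φ₂ · cos Δλ )
  = atan2(0.30516, 0.27454) = 48.023° → normalised to [0°, 360°): 48.023°.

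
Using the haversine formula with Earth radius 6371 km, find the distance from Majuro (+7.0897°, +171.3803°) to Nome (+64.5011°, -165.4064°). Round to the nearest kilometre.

6642 km

Δλ = -165.4064 − 171.3803 = -336.7867°; wrapped into (−180°, 180°]: 23.2133°.
Δφ = 64.5011 − 7.0897 = 57.4114°.
a = sin²(Δφ/2) + cos φ₁ · cos φ₂ · sin²(Δλ/2) = 0.247991.
c = 2·atan2(√a, √(1−a)) = 1.04255 rad → d = 6371·c ≈ 6642.09 km.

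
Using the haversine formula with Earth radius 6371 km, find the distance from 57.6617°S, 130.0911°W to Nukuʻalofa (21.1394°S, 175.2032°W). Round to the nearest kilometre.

5442 km

Δλ = -175.2032 − -130.0911 = -45.1121°.
Δφ = -21.1394 − -57.6617 = 36.5223°.
a = sin²(Δφ/2) + cos φ₁ · cos φ₂ · sin²(Δλ/2) = 0.171598.
c = 2·atan2(√a, √(1−a)) = 0.85422 rad → d = 6371·c ≈ 5442.26 km.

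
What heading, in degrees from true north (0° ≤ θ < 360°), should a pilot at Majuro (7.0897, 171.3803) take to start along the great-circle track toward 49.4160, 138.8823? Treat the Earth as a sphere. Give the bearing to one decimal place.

333.0°

Δλ = 138.8823 − 171.3803 = -32.4980°.
θ = atan2( sin Δλ · cos φ₂ , cos φ₁ · sin φ₂ − sin φ₁ · cos φ₂ · cos Δλ )
  = atan2(-0.34953, 0.68593) = -27.002° → normalised to [0°, 360°): 332.998°.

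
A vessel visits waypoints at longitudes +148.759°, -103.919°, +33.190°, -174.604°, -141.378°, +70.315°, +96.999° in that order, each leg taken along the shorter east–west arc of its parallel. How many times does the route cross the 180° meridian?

Leg 1: +148.759° → -103.919°, shortest Δλ = 107.322° (east) — crosses 180°.
Leg 2: -103.919° → +33.190°, shortest Δλ = 137.109° (east) — does not cross 180°.
Leg 3: +33.190° → -174.604°, shortest Δλ = 152.206° (east) — crosses 180°.
Leg 4: -174.604° → -141.378°, shortest Δλ = 33.226° (east) — does not cross 180°.
Leg 5: -141.378° → +70.315°, shortest Δλ = -148.307° (west) — crosses 180°.
Leg 6: +70.315° → +96.999°, shortest Δλ = 26.684° (east) — does not cross 180°.
Total crossings: 3.

3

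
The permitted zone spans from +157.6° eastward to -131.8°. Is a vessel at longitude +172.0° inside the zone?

Yes

Band width going east from +157.6° to -131.8°: ((-131.8 − 157.6) mod 360) = 70.6°.
Offset of +172.0° east of the west edge: ((172.0 − 157.6) mod 360) = 14.4°.
14.4° ≤ 70.6° ⇒ inside.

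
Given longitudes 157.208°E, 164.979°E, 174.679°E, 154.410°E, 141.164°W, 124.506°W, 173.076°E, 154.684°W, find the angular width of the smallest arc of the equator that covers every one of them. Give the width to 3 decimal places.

Sort the longitudes: -154.684°, -141.164°, -124.506°, +154.410°, +157.208°, +164.979°, +173.076°, +174.679°.
Eastward gaps between consecutive values (wrapping around): 13.520°, 16.658°, 278.916°, 2.798°, 7.771°, 8.097°, 1.603°, 30.637°.
Largest gap = 278.916° ⇒ minimal covering band is its complement: 360° − 278.916° = 81.084°.
Band runs from +154.410° eastward to -124.506°, crossing the antimeridian.

81.084°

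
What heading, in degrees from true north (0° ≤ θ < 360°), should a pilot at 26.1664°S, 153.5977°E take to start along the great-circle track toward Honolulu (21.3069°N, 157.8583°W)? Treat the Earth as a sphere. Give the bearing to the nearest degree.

Δλ = -157.8583 − 153.5977 = -311.4560°; wrapped into (−180°, 180°]: 48.5440°.
θ = atan2( sin Δλ · cos φ₂ , cos φ₁ · sin φ₂ − sin φ₁ · cos φ₂ · cos Δλ )
  = atan2(0.69824, 0.59812) = 49.416° → normalised to [0°, 360°): 49.416°.

49°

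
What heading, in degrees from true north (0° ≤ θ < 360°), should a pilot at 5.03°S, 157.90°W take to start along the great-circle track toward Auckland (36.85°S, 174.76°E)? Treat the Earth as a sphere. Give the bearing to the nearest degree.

Δλ = 174.76 − -157.90 = 332.66°; wrapped into (−180°, 180°]: -27.34°.
θ = atan2( sin Δλ · cos φ₂ , cos φ₁ · sin φ₂ − sin φ₁ · cos φ₂ · cos Δλ )
  = atan2(-0.36751, -0.53509) = -145.518° → normalised to [0°, 360°): 214.482°.

214°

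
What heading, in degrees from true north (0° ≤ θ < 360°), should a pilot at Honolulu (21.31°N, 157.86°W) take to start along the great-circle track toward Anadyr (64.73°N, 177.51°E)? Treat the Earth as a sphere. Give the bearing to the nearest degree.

Δλ = 177.51 − -157.86 = 335.37°; wrapped into (−180°, 180°]: -24.63°.
θ = atan2( sin Δλ · cos φ₂ , cos φ₁ · sin φ₂ − sin φ₁ · cos φ₂ · cos Δλ )
  = atan2(-0.17791, 0.70146) = -14.232° → normalised to [0°, 360°): 345.768°.

346°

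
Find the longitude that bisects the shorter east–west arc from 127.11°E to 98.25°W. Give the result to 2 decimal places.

Signed shortest Δλ from +127.11° to -98.25° is +134.64°.
Midpoint longitude = +127.11° + (+134.64°)/2 = +127.11° + 67.32° = +194.43°.
Normalise into (−180°, 180°]: -165.57°.
(The naïve average (+127.11 + -98.25)/2 = 14.43° is on the wrong side of the globe.)

165.57°W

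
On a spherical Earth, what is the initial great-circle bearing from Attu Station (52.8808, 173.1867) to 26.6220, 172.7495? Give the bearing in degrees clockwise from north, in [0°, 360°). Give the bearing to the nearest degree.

Δλ = 172.7495 − 173.1867 = -0.4372°.
θ = atan2( sin Δλ · cos φ₂ , cos φ₁ · sin φ₂ − sin φ₁ · cos φ₂ · cos Δλ )
  = atan2(-0.00682, -0.44241) = -179.117° → normalised to [0°, 360°): 180.883°.

181°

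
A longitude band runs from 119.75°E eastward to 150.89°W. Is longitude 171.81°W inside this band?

Yes

Band width going east from +119.75° to -150.89°: ((-150.89 − 119.75) mod 360) = 89.36°.
Offset of -171.81° east of the west edge: ((-171.81 − 119.75) mod 360) = 68.44°.
68.44° ≤ 89.36° ⇒ inside.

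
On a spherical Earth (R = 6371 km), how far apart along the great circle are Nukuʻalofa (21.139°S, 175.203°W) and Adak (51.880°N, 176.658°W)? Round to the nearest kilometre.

Δλ = -176.658 − -175.203 = -1.455°.
Δφ = 51.880 − -21.139 = 73.019°.
a = sin²(Δφ/2) + cos φ₁ · cos φ₂ · sin²(Δλ/2) = 0.354066.
c = 2·atan2(√a, √(1−a)) = 1.27462 rad → d = 6371·c ≈ 8120.58 km.

8121 km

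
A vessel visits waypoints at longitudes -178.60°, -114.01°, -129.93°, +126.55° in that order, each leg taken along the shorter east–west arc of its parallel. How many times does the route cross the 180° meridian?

1

Leg 1: -178.60° → -114.01°, shortest Δλ = 64.59° (east) — does not cross 180°.
Leg 2: -114.01° → -129.93°, shortest Δλ = -15.92° (west) — does not cross 180°.
Leg 3: -129.93° → +126.55°, shortest Δλ = -103.52° (west) — crosses 180°.
Total crossings: 1.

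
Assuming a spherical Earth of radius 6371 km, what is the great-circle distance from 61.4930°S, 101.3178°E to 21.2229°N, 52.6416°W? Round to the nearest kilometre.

Δλ = -52.6416 − 101.3178 = -153.9594°.
Δφ = 21.2229 − -61.4930 = 82.7159°.
a = sin²(Δφ/2) + cos φ₁ · cos φ₂ · sin²(Δλ/2) = 0.858921.
c = 2·atan2(√a, √(1−a)) = 2.37149 rad → d = 6371·c ≈ 15108.78 km.

15109 km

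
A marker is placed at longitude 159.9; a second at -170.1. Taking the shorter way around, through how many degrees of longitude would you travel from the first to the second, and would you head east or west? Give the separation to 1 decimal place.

30.0° east

Raw difference: -170.1 − 159.9 = -330.0°.
Normalise into (−180°, 180°]: -330.0° + 360° = 30.0°.
Positive ⇒ the second point lies to the east; separation 30.0°.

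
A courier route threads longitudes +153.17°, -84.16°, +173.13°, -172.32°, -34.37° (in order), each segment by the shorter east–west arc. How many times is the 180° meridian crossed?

3

Leg 1: +153.17° → -84.16°, shortest Δλ = 122.67° (east) — crosses 180°.
Leg 2: -84.16° → +173.13°, shortest Δλ = -102.71° (west) — crosses 180°.
Leg 3: +173.13° → -172.32°, shortest Δλ = 14.55° (east) — crosses 180°.
Leg 4: -172.32° → -34.37°, shortest Δλ = 137.95° (east) — does not cross 180°.
Total crossings: 3.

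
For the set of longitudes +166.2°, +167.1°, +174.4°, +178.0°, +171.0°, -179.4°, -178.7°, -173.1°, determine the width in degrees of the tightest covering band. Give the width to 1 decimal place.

20.7°

Sort the longitudes: -179.4°, -178.7°, -173.1°, +166.2°, +167.1°, +171.0°, +174.4°, +178.0°.
Eastward gaps between consecutive values (wrapping around): 0.7°, 5.6°, 339.3°, 0.9°, 3.9°, 3.4°, 3.6°, 2.6°.
Largest gap = 339.3° ⇒ minimal covering band is its complement: 360° − 339.3° = 20.7°.
Band runs from +166.2° eastward to -173.1°, crossing the antimeridian.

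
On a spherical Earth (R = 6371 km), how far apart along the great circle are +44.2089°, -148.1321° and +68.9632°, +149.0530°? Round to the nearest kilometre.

4425 km

Δλ = 149.0530 − -148.1321 = 297.1851°; wrapped into (−180°, 180°]: -62.8149°.
Δφ = 68.9632 − 44.2089 = 24.7543°.
a = sin²(Δφ/2) + cos φ₁ · cos φ₂ · sin²(Δλ/2) = 0.115821.
c = 2·atan2(√a, √(1−a)) = 0.69452 rad → d = 6371·c ≈ 4424.81 km.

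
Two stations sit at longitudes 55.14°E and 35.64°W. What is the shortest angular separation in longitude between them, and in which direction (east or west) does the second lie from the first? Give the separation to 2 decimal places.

Raw difference: -35.64 − 55.14 = -90.78°.
Normalise into (−180°, 180°]: -90.78° stays -90.78°.
Negative ⇒ the second point lies to the west; separation 90.78°.

90.78° west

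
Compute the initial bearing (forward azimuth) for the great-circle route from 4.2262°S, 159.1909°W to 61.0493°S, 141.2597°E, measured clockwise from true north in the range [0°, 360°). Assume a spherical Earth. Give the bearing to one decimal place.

206.0°

Δλ = 141.2597 − -159.1909 = 300.4506°; wrapped into (−180°, 180°]: -59.5494°.
θ = atan2( sin Δλ · cos φ₂ , cos φ₁ · sin φ₂ − sin φ₁ · cos φ₂ · cos Δλ )
  = atan2(-0.41729, -0.85458) = -153.974° → normalised to [0°, 360°): 206.026°.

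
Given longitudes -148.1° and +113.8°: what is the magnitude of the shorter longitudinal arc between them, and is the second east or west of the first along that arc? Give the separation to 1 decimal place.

Raw difference: 113.8 − -148.1 = 261.9°.
Normalise into (−180°, 180°]: 261.9° − 360° = -98.1°.
Negative ⇒ the second point lies to the west; separation 98.1°.

98.1° west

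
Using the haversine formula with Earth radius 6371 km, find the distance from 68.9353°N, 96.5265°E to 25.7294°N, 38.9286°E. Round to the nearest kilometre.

Δλ = 38.9286 − 96.5265 = -57.5979°.
Δφ = 25.7294 − 68.9353 = -43.2059°.
a = sin²(Δφ/2) + cos φ₁ · cos φ₂ · sin²(Δλ/2) = 0.210693.
c = 2·atan2(√a, √(1−a)) = 0.95377 rad → d = 6371·c ≈ 6076.45 km.

6076 km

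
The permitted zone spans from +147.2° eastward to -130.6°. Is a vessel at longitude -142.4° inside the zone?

Yes

Band width going east from +147.2° to -130.6°: ((-130.6 − 147.2) mod 360) = 82.2°.
Offset of -142.4° east of the west edge: ((-142.4 − 147.2) mod 360) = 70.4°.
70.4° ≤ 82.2° ⇒ inside.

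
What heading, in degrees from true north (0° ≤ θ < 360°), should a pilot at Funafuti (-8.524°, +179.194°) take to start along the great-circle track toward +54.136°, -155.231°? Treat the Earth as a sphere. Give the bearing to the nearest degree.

Δλ = -155.231 − 179.194 = -334.425°; wrapped into (−180°, 180°]: 25.575°.
θ = atan2( sin Δλ · cos φ₂ , cos φ₁ · sin φ₂ − sin φ₁ · cos φ₂ · cos Δλ )
  = atan2(0.25291, 0.87979) = 16.038° → normalised to [0°, 360°): 16.038°.

16°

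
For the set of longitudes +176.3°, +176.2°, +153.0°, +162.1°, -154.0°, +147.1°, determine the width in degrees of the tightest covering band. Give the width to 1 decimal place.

58.9°

Sort the longitudes: -154.0°, +147.1°, +153.0°, +162.1°, +176.2°, +176.3°.
Eastward gaps between consecutive values (wrapping around): 301.1°, 5.9°, 9.1°, 14.1°, 0.1°, 29.7°.
Largest gap = 301.1° ⇒ minimal covering band is its complement: 360° − 301.1° = 58.9°.
Band runs from +147.1° eastward to -154.0°, crossing the antimeridian.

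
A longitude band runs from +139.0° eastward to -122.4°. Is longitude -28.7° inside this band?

No

Band width going east from +139.0° to -122.4°: ((-122.4 − 139.0) mod 360) = 98.6°.
Offset of -28.7° east of the west edge: ((-28.7 − 139.0) mod 360) = 192.3°.
192.3° > 98.6° ⇒ outside.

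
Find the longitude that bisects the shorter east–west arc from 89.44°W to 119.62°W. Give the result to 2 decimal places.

Signed shortest Δλ from -89.44° to -119.62° is -30.18°.
Midpoint longitude = -89.44° + (-30.18°)/2 = -89.44° − 15.09° = -104.53°.

104.53°W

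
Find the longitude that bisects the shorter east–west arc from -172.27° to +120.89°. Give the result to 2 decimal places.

Signed shortest Δλ from -172.27° to +120.89° is -66.84°.
Midpoint longitude = -172.27° + (-66.84°)/2 = -172.27° − 33.42° = -205.69°.
Normalise into (−180°, 180°]: +154.31°.
(The naïve average (-172.27 + +120.89)/2 = -25.69° is on the wrong side of the globe.)

+154.31°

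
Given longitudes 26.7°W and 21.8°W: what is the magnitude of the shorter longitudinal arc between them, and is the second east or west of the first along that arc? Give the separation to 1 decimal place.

4.9° east

Raw difference: -21.8 − -26.7 = 4.9°.
Normalise into (−180°, 180°]: 4.9° stays 4.9°.
Positive ⇒ the second point lies to the east; separation 4.9°.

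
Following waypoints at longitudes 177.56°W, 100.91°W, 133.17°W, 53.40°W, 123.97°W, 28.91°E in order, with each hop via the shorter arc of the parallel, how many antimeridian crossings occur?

Leg 1: -177.56° → -100.91°, shortest Δλ = 76.65° (east) — does not cross 180°.
Leg 2: -100.91° → -133.17°, shortest Δλ = -32.26° (west) — does not cross 180°.
Leg 3: -133.17° → -53.40°, shortest Δλ = 79.77° (east) — does not cross 180°.
Leg 4: -53.40° → -123.97°, shortest Δλ = -70.57° (west) — does not cross 180°.
Leg 5: -123.97° → +28.91°, shortest Δλ = 152.88° (east) — does not cross 180°.
Total crossings: 0.

0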